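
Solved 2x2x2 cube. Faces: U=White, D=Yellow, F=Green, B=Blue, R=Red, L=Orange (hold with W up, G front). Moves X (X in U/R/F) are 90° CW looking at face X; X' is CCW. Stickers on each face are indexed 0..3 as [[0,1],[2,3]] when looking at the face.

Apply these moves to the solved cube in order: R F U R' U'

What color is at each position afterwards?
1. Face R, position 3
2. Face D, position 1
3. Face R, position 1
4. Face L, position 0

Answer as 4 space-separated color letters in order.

Answer: G R W B

Derivation:
After move 1 (R): R=RRRR U=WGWG F=GYGY D=YBYB B=WBWB
After move 2 (F): F=GGYY U=WGOO R=WRGR D=RRYB L=OYOB
After move 3 (U): U=OWOG F=WRYY R=WBGR B=OYWB L=GGOB
After move 4 (R'): R=BRWG U=OWOO F=WWYG D=RRYY B=BYRB
After move 5 (U'): U=WOOO F=GGYG R=WWWG B=BRRB L=BYOB
Query 1: R[3] = G
Query 2: D[1] = R
Query 3: R[1] = W
Query 4: L[0] = B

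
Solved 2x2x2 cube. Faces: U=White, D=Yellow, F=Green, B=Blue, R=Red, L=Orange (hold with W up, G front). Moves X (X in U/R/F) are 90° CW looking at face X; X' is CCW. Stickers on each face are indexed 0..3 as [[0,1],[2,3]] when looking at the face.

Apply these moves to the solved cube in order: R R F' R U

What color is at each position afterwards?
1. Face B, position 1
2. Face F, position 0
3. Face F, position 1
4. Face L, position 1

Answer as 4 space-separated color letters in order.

Answer: Y Y W O

Derivation:
After move 1 (R): R=RRRR U=WGWG F=GYGY D=YBYB B=WBWB
After move 2 (R): R=RRRR U=WYWY F=GBGB D=YWYW B=GBGB
After move 3 (F'): F=BBGG U=WYRR R=WRYR D=OOYW L=OYOW
After move 4 (R): R=YWRR U=WBRG F=BOGW D=OGYG B=RBYB
After move 5 (U): U=RWGB F=YWGW R=RBRR B=OYYB L=BOOW
Query 1: B[1] = Y
Query 2: F[0] = Y
Query 3: F[1] = W
Query 4: L[1] = O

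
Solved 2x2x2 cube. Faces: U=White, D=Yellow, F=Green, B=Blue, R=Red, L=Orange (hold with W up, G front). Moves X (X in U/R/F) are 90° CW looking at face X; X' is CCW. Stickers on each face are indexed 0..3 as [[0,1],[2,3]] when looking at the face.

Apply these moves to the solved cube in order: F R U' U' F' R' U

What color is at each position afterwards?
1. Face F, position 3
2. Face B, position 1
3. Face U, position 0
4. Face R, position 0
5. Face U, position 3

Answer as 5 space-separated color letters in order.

After move 1 (F): F=GGGG U=WWOO R=WRWR D=RRYY L=OYOY
After move 2 (R): R=WWRR U=WGOG F=GRGY D=RBYB B=OBWB
After move 3 (U'): U=GGWO F=OYGY R=GRRR B=WWWB L=OBOY
After move 4 (U'): U=GOGW F=OBGY R=OYRR B=GRWB L=WWOY
After move 5 (F'): F=BYOG U=GOOR R=BYRR D=WYYB L=WWOG
After move 6 (R'): R=YRBR U=GWOG F=BOOR D=WYYG B=BRYB
After move 7 (U): U=OGGW F=YROR R=BRBR B=WWYB L=BOOG
Query 1: F[3] = R
Query 2: B[1] = W
Query 3: U[0] = O
Query 4: R[0] = B
Query 5: U[3] = W

Answer: R W O B W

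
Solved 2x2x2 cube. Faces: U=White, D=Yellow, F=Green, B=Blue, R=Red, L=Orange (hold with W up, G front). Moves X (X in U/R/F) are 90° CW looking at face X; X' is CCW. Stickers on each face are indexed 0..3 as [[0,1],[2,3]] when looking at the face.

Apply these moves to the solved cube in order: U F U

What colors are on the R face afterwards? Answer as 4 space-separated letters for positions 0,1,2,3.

Answer: O O W R

Derivation:
After move 1 (U): U=WWWW F=RRGG R=BBRR B=OOBB L=GGOO
After move 2 (F): F=GRGR U=WWOG R=WBWR D=RBYY L=GYOY
After move 3 (U): U=OWGW F=WBGR R=OOWR B=GYBB L=GROY
Query: R face = OOWR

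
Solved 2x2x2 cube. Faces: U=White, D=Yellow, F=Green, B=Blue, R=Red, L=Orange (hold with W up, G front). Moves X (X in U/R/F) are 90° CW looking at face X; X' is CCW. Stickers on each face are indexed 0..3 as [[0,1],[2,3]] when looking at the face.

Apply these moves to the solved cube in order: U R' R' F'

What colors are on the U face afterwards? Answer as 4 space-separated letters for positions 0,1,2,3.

Answer: W Y R B

Derivation:
After move 1 (U): U=WWWW F=RRGG R=BBRR B=OOBB L=GGOO
After move 2 (R'): R=BRBR U=WBWO F=RWGW D=YRYG B=YOYB
After move 3 (R'): R=RRBB U=WYWY F=RBGO D=YWYW B=GORB
After move 4 (F'): F=BORG U=WYRB R=WRYB D=GOYW L=GYOW
Query: U face = WYRB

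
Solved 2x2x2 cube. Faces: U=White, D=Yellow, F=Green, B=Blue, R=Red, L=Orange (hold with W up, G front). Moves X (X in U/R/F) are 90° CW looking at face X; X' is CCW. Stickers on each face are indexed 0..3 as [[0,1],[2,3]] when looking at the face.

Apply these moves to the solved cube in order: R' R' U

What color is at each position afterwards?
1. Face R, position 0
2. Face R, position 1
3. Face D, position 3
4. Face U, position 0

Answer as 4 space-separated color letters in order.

After move 1 (R'): R=RRRR U=WBWB F=GWGW D=YGYG B=YBYB
After move 2 (R'): R=RRRR U=WYWY F=GBGB D=YWYW B=GBGB
After move 3 (U): U=WWYY F=RRGB R=GBRR B=OOGB L=GBOO
Query 1: R[0] = G
Query 2: R[1] = B
Query 3: D[3] = W
Query 4: U[0] = W

Answer: G B W W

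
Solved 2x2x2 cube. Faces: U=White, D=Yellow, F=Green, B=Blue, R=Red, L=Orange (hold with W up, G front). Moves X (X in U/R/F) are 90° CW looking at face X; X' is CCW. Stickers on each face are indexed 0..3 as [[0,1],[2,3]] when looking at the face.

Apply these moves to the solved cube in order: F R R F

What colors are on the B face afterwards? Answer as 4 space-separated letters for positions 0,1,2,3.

Answer: G B G B

Derivation:
After move 1 (F): F=GGGG U=WWOO R=WRWR D=RRYY L=OYOY
After move 2 (R): R=WWRR U=WGOG F=GRGY D=RBYB B=OBWB
After move 3 (R): R=RWRW U=WROY F=GBGB D=RWYO B=GBGB
After move 4 (F): F=GGBB U=WRYY R=OWYW D=RRYO L=OROW
Query: B face = GBGB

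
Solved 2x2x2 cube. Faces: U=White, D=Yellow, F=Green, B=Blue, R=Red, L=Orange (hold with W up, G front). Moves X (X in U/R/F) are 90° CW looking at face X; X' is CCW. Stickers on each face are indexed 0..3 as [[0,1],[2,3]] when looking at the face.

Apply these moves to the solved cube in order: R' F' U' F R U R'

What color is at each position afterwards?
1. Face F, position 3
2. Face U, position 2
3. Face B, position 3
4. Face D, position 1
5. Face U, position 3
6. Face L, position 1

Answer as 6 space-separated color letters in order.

After move 1 (R'): R=RRRR U=WBWB F=GWGW D=YGYG B=YBYB
After move 2 (F'): F=WWGG U=WBRR R=GRYR D=OOYG L=OBOW
After move 3 (U'): U=BRWR F=OBGG R=WWYR B=GRYB L=YBOW
After move 4 (F): F=GOGB U=BRWB R=WWRR D=YWYG L=YOOO
After move 5 (R): R=RWRW U=BOWB F=GWGG D=YYYG B=BRRB
After move 6 (U): U=WBBO F=RWGG R=BRRW B=YORB L=GWOO
After move 7 (R'): R=RWBR U=WRBY F=RBGO D=YWYG B=GOYB
Query 1: F[3] = O
Query 2: U[2] = B
Query 3: B[3] = B
Query 4: D[1] = W
Query 5: U[3] = Y
Query 6: L[1] = W

Answer: O B B W Y W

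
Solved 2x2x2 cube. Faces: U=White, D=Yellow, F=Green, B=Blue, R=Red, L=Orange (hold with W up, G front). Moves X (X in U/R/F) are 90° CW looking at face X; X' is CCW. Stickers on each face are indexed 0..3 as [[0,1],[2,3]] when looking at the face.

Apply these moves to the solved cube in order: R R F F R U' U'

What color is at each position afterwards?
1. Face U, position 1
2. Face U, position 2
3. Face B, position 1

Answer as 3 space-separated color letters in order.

After move 1 (R): R=RRRR U=WGWG F=GYGY D=YBYB B=WBWB
After move 2 (R): R=RRRR U=WYWY F=GBGB D=YWYW B=GBGB
After move 3 (F): F=GGBB U=WYOO R=WRYR D=RRYW L=OYOW
After move 4 (F): F=BGBG U=WYWY R=OROR D=YWYW L=OROR
After move 5 (R): R=OORR U=WGWG F=BWBW D=YGYG B=YBYB
After move 6 (U'): U=GGWW F=ORBW R=BWRR B=OOYB L=YBOR
After move 7 (U'): U=GWGW F=YBBW R=ORRR B=BWYB L=OOOR
Query 1: U[1] = W
Query 2: U[2] = G
Query 3: B[1] = W

Answer: W G W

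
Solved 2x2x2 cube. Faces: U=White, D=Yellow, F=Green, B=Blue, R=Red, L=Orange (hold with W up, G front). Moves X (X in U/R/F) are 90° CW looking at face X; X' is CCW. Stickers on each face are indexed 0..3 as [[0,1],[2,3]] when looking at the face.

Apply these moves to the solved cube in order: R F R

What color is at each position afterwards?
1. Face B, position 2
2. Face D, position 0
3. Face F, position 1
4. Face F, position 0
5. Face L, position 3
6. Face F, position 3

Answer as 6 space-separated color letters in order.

After move 1 (R): R=RRRR U=WGWG F=GYGY D=YBYB B=WBWB
After move 2 (F): F=GGYY U=WGOO R=WRGR D=RRYB L=OYOB
After move 3 (R): R=GWRR U=WGOY F=GRYB D=RWYW B=OBGB
Query 1: B[2] = G
Query 2: D[0] = R
Query 3: F[1] = R
Query 4: F[0] = G
Query 5: L[3] = B
Query 6: F[3] = B

Answer: G R R G B B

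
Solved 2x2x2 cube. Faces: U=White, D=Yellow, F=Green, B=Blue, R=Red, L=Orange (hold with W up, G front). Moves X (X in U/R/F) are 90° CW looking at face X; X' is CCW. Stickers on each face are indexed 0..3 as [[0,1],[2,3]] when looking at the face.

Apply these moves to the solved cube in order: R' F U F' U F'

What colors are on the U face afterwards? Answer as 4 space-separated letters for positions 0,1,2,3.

Answer: Y O O R

Derivation:
After move 1 (R'): R=RRRR U=WBWB F=GWGW D=YGYG B=YBYB
After move 2 (F): F=GGWW U=WBOO R=WRBR D=RRYG L=OYOG
After move 3 (U): U=OWOB F=WRWW R=YBBR B=OYYB L=GGOG
After move 4 (F'): F=RWWW U=OWYB R=RBRR D=GGYG L=GBOO
After move 5 (U): U=YOBW F=RBWW R=OYRR B=GBYB L=RWOO
After move 6 (F'): F=BWRW U=YOOR R=GYGR D=WOYG L=RWOB
Query: U face = YOOR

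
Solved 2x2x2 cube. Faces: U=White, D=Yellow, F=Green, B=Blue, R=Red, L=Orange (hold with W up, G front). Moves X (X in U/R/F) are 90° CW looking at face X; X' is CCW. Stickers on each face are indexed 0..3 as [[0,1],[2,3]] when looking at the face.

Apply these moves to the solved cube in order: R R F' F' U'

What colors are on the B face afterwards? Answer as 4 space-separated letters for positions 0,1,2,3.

Answer: O R G B

Derivation:
After move 1 (R): R=RRRR U=WGWG F=GYGY D=YBYB B=WBWB
After move 2 (R): R=RRRR U=WYWY F=GBGB D=YWYW B=GBGB
After move 3 (F'): F=BBGG U=WYRR R=WRYR D=OOYW L=OYOW
After move 4 (F'): F=BGBG U=WYWY R=OROR D=YWYW L=OROR
After move 5 (U'): U=YYWW F=ORBG R=BGOR B=ORGB L=GBOR
Query: B face = ORGB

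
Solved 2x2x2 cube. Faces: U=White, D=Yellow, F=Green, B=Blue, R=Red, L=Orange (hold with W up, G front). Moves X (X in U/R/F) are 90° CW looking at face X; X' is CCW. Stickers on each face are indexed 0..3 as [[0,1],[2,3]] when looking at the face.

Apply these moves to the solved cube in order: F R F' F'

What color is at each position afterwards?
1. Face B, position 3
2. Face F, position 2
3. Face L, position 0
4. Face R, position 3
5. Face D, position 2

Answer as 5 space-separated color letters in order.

After move 1 (F): F=GGGG U=WWOO R=WRWR D=RRYY L=OYOY
After move 2 (R): R=WWRR U=WGOG F=GRGY D=RBYB B=OBWB
After move 3 (F'): F=RYGG U=WGWR R=BWRR D=YYYB L=OGOO
After move 4 (F'): F=YGRG U=WGBR R=YWYR D=GOYB L=OROW
Query 1: B[3] = B
Query 2: F[2] = R
Query 3: L[0] = O
Query 4: R[3] = R
Query 5: D[2] = Y

Answer: B R O R Y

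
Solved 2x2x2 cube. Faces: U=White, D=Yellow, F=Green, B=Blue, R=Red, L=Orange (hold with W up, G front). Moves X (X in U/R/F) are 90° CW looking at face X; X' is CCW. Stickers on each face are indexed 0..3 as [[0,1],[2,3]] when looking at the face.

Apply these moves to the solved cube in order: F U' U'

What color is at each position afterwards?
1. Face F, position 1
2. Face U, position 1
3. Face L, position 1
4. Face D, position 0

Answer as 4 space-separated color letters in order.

After move 1 (F): F=GGGG U=WWOO R=WRWR D=RRYY L=OYOY
After move 2 (U'): U=WOWO F=OYGG R=GGWR B=WRBB L=BBOY
After move 3 (U'): U=OOWW F=BBGG R=OYWR B=GGBB L=WROY
Query 1: F[1] = B
Query 2: U[1] = O
Query 3: L[1] = R
Query 4: D[0] = R

Answer: B O R R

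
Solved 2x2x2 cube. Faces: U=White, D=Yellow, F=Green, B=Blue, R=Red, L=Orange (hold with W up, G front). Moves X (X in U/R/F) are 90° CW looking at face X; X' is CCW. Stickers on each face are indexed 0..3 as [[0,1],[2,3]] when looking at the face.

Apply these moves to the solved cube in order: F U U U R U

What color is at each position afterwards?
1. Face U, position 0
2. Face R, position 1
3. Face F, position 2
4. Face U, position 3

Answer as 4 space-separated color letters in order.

After move 1 (F): F=GGGG U=WWOO R=WRWR D=RRYY L=OYOY
After move 2 (U): U=OWOW F=WRGG R=BBWR B=OYBB L=GGOY
After move 3 (U): U=OOWW F=BBGG R=OYWR B=GGBB L=WROY
After move 4 (U): U=WOWO F=OYGG R=GGWR B=WRBB L=BBOY
After move 5 (R): R=WGRG U=WYWG F=ORGY D=RBYW B=OROB
After move 6 (U): U=WWGY F=WGGY R=ORRG B=BBOB L=OROY
Query 1: U[0] = W
Query 2: R[1] = R
Query 3: F[2] = G
Query 4: U[3] = Y

Answer: W R G Y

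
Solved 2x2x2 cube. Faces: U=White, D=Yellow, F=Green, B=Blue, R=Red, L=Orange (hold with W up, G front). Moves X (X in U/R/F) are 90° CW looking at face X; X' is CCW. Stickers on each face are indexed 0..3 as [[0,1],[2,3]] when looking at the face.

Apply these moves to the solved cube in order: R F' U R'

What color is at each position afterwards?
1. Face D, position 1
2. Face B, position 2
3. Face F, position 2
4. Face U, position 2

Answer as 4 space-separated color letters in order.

Answer: R O G R

Derivation:
After move 1 (R): R=RRRR U=WGWG F=GYGY D=YBYB B=WBWB
After move 2 (F'): F=YYGG U=WGRR R=BRYR D=OOYB L=OGOW
After move 3 (U): U=RWRG F=BRGG R=WBYR B=OGWB L=YYOW
After move 4 (R'): R=BRWY U=RWRO F=BWGG D=ORYG B=BGOB
Query 1: D[1] = R
Query 2: B[2] = O
Query 3: F[2] = G
Query 4: U[2] = R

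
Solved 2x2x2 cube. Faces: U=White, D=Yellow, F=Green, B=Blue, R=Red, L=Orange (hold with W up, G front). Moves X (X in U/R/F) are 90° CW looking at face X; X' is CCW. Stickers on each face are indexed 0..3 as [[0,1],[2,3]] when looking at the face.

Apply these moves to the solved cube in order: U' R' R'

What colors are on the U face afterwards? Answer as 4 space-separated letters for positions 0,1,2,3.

After move 1 (U'): U=WWWW F=OOGG R=GGRR B=RRBB L=BBOO
After move 2 (R'): R=GRGR U=WBWR F=OWGW D=YOYG B=YRYB
After move 3 (R'): R=RRGG U=WYWY F=OBGR D=YWYW B=GROB
Query: U face = WYWY

Answer: W Y W Y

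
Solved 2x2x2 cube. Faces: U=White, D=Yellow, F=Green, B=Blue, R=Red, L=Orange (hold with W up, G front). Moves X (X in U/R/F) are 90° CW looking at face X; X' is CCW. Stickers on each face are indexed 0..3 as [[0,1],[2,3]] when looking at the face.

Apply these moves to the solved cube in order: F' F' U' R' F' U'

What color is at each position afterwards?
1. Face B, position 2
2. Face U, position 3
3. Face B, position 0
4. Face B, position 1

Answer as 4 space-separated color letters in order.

Answer: W G R R

Derivation:
After move 1 (F'): F=GGGG U=WWRR R=YRYR D=OOYY L=OWOW
After move 2 (F'): F=GGGG U=WWYY R=OROR D=WWYY L=OROR
After move 3 (U'): U=WYWY F=ORGG R=GGOR B=ORBB L=BBOR
After move 4 (R'): R=GRGO U=WBWO F=OYGY D=WRYG B=YRWB
After move 5 (F'): F=YYOG U=WBGG R=RRWO D=BRYG L=BOOW
After move 6 (U'): U=BGWG F=BOOG R=YYWO B=RRWB L=YROW
Query 1: B[2] = W
Query 2: U[3] = G
Query 3: B[0] = R
Query 4: B[1] = R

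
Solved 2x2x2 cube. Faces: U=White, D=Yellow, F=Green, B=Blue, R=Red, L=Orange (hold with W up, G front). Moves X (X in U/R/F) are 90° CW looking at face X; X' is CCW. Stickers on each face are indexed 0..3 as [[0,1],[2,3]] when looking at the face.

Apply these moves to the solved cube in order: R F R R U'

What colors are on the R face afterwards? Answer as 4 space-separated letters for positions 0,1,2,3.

After move 1 (R): R=RRRR U=WGWG F=GYGY D=YBYB B=WBWB
After move 2 (F): F=GGYY U=WGOO R=WRGR D=RRYB L=OYOB
After move 3 (R): R=GWRR U=WGOY F=GRYB D=RWYW B=OBGB
After move 4 (R): R=RGRW U=WROB F=GWYW D=RGYO B=YBGB
After move 5 (U'): U=RBWO F=OYYW R=GWRW B=RGGB L=YBOB
Query: R face = GWRW

Answer: G W R W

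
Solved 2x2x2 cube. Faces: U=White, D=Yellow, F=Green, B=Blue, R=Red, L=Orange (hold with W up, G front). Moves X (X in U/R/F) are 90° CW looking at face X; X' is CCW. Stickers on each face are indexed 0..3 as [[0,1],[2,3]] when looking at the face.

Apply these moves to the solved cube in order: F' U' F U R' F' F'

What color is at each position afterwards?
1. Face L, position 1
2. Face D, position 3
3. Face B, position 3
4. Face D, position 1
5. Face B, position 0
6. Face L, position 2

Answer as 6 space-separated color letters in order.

After move 1 (F'): F=GGGG U=WWRR R=YRYR D=OOYY L=OWOW
After move 2 (U'): U=WRWR F=OWGG R=GGYR B=YRBB L=BBOW
After move 3 (F): F=GOGW U=WRWB R=WGRR D=YGYY L=BOOO
After move 4 (U): U=WWBR F=WGGW R=YRRR B=BOBB L=GOOO
After move 5 (R'): R=RRYR U=WBBB F=WWGR D=YGYW B=YOGB
After move 6 (F'): F=WRWG U=WBRY R=GRYR D=OOYW L=GBOB
After move 7 (F'): F=RGWW U=WBGY R=OROR D=BBYW L=GYOR
Query 1: L[1] = Y
Query 2: D[3] = W
Query 3: B[3] = B
Query 4: D[1] = B
Query 5: B[0] = Y
Query 6: L[2] = O

Answer: Y W B B Y O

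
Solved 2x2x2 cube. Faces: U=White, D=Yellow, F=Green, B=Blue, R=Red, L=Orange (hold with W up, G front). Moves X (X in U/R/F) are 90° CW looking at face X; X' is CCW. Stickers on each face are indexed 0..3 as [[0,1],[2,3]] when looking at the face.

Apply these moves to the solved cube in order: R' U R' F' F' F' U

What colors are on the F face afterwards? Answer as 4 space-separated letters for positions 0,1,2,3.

Answer: B R B W

Derivation:
After move 1 (R'): R=RRRR U=WBWB F=GWGW D=YGYG B=YBYB
After move 2 (U): U=WWBB F=RRGW R=YBRR B=OOYB L=GWOO
After move 3 (R'): R=BRYR U=WYBO F=RWGB D=YRYW B=GOGB
After move 4 (F'): F=WBRG U=WYBY R=RRYR D=WOYW L=GOOB
After move 5 (F'): F=BGWR U=WYRY R=ORWR D=OBYW L=GYOB
After move 6 (F'): F=GRBW U=WYOW R=BROR D=YBYW L=GYOR
After move 7 (U): U=OWWY F=BRBW R=GOOR B=GYGB L=GROR
Query: F face = BRBW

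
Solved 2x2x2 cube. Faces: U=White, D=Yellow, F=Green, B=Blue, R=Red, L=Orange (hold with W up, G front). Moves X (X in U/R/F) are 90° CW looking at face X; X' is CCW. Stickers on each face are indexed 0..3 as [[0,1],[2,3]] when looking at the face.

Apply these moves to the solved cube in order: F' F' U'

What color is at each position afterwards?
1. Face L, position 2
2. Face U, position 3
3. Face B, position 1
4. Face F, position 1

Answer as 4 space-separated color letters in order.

After move 1 (F'): F=GGGG U=WWRR R=YRYR D=OOYY L=OWOW
After move 2 (F'): F=GGGG U=WWYY R=OROR D=WWYY L=OROR
After move 3 (U'): U=WYWY F=ORGG R=GGOR B=ORBB L=BBOR
Query 1: L[2] = O
Query 2: U[3] = Y
Query 3: B[1] = R
Query 4: F[1] = R

Answer: O Y R R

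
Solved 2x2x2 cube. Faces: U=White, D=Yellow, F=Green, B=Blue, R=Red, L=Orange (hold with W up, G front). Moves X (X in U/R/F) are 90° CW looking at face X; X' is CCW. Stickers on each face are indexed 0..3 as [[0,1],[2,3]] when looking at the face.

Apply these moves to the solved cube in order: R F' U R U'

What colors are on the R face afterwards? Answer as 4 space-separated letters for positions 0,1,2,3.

Answer: B O R B

Derivation:
After move 1 (R): R=RRRR U=WGWG F=GYGY D=YBYB B=WBWB
After move 2 (F'): F=YYGG U=WGRR R=BRYR D=OOYB L=OGOW
After move 3 (U): U=RWRG F=BRGG R=WBYR B=OGWB L=YYOW
After move 4 (R): R=YWRB U=RRRG F=BOGB D=OWYO B=GGWB
After move 5 (U'): U=RGRR F=YYGB R=BORB B=YWWB L=GGOW
Query: R face = BORB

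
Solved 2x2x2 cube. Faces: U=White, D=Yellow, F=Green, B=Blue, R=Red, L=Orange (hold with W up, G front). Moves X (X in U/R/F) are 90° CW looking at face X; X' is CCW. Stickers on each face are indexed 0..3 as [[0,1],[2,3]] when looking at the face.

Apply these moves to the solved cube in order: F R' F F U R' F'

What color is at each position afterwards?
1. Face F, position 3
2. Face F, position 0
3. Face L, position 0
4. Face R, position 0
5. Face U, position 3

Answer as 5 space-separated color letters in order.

After move 1 (F): F=GGGG U=WWOO R=WRWR D=RRYY L=OYOY
After move 2 (R'): R=RRWW U=WBOB F=GWGO D=RGYG B=YBRB
After move 3 (F): F=GGOW U=WBYY R=ORBW D=WRYG L=OROG
After move 4 (F): F=OGWG U=WBGR R=YRYW D=BOYG L=OWOR
After move 5 (U): U=GWRB F=YRWG R=YBYW B=OWRB L=OGOR
After move 6 (R'): R=BWYY U=GRRO F=YWWB D=BRYG B=GWOB
After move 7 (F'): F=WBYW U=GRBY R=RWBY D=GRYG L=OOOR
Query 1: F[3] = W
Query 2: F[0] = W
Query 3: L[0] = O
Query 4: R[0] = R
Query 5: U[3] = Y

Answer: W W O R Y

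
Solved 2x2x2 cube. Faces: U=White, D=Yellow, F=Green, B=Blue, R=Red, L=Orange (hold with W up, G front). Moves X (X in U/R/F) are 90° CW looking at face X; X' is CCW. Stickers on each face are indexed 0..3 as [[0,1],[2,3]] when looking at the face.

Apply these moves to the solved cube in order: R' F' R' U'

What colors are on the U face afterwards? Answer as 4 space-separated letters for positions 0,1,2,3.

Answer: Y Y W R

Derivation:
After move 1 (R'): R=RRRR U=WBWB F=GWGW D=YGYG B=YBYB
After move 2 (F'): F=WWGG U=WBRR R=GRYR D=OOYG L=OBOW
After move 3 (R'): R=RRGY U=WYRY F=WBGR D=OWYG B=GBOB
After move 4 (U'): U=YYWR F=OBGR R=WBGY B=RROB L=GBOW
Query: U face = YYWR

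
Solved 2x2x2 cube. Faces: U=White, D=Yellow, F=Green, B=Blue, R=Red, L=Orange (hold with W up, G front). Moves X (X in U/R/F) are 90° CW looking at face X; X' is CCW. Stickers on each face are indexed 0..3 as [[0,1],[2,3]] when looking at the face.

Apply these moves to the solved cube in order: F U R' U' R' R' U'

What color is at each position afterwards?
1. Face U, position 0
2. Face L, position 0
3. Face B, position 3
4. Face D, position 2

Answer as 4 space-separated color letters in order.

After move 1 (F): F=GGGG U=WWOO R=WRWR D=RRYY L=OYOY
After move 2 (U): U=OWOW F=WRGG R=BBWR B=OYBB L=GGOY
After move 3 (R'): R=BRBW U=OBOO F=WWGW D=RRYG B=YYRB
After move 4 (U'): U=BOOO F=GGGW R=WWBW B=BRRB L=YYOY
After move 5 (R'): R=WWWB U=BROB F=GOGO D=RGYW B=GRRB
After move 6 (R'): R=WBWW U=BROG F=GRGB D=ROYO B=WRGB
After move 7 (U'): U=RGBO F=YYGB R=GRWW B=WBGB L=WROY
Query 1: U[0] = R
Query 2: L[0] = W
Query 3: B[3] = B
Query 4: D[2] = Y

Answer: R W B Y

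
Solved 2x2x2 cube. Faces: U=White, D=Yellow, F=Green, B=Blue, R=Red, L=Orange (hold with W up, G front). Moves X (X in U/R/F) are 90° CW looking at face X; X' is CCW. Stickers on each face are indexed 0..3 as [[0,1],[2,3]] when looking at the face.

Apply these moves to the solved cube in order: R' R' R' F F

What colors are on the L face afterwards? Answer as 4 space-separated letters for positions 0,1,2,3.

Answer: O R O R

Derivation:
After move 1 (R'): R=RRRR U=WBWB F=GWGW D=YGYG B=YBYB
After move 2 (R'): R=RRRR U=WYWY F=GBGB D=YWYW B=GBGB
After move 3 (R'): R=RRRR U=WGWG F=GYGY D=YBYB B=WBWB
After move 4 (F): F=GGYY U=WGOO R=WRGR D=RRYB L=OYOB
After move 5 (F): F=YGYG U=WGBY R=OROR D=GWYB L=OROR
Query: L face = OROR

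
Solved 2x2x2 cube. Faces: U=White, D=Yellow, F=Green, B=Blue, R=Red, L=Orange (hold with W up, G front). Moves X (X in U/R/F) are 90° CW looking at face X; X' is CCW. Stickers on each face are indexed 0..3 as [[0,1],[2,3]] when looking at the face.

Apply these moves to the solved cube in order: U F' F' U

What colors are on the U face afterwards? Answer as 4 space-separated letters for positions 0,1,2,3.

After move 1 (U): U=WWWW F=RRGG R=BBRR B=OOBB L=GGOO
After move 2 (F'): F=RGRG U=WWBR R=YBYR D=GOYY L=GWOW
After move 3 (F'): F=GGRR U=WWYY R=OBGR D=WWYY L=GROB
After move 4 (U): U=YWYW F=OBRR R=OOGR B=GRBB L=GGOB
Query: U face = YWYW

Answer: Y W Y W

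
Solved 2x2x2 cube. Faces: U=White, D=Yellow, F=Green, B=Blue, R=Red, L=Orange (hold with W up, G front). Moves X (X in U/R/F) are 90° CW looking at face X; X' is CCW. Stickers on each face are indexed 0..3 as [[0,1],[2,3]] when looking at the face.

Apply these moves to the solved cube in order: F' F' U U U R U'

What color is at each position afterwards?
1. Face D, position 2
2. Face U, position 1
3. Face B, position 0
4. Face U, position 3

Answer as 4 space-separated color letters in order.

Answer: Y G O W

Derivation:
After move 1 (F'): F=GGGG U=WWRR R=YRYR D=OOYY L=OWOW
After move 2 (F'): F=GGGG U=WWYY R=OROR D=WWYY L=OROR
After move 3 (U): U=YWYW F=ORGG R=BBOR B=ORBB L=GGOR
After move 4 (U): U=YYWW F=BBGG R=OROR B=GGBB L=OROR
After move 5 (U): U=WYWY F=ORGG R=GGOR B=ORBB L=BBOR
After move 6 (R): R=OGRG U=WRWG F=OWGY D=WBYO B=YRYB
After move 7 (U'): U=RGWW F=BBGY R=OWRG B=OGYB L=YROR
Query 1: D[2] = Y
Query 2: U[1] = G
Query 3: B[0] = O
Query 4: U[3] = W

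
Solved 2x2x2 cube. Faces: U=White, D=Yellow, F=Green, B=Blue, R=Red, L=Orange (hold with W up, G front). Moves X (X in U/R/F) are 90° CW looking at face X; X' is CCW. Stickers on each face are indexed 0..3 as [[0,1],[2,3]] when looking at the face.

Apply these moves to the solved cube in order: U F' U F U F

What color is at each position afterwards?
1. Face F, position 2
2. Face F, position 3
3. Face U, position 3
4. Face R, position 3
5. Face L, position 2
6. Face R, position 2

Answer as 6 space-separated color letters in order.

After move 1 (U): U=WWWW F=RRGG R=BBRR B=OOBB L=GGOO
After move 2 (F'): F=RGRG U=WWBR R=YBYR D=GOYY L=GWOW
After move 3 (U): U=BWRW F=YBRG R=OOYR B=GWBB L=RGOW
After move 4 (F): F=RYGB U=BWWG R=ROWR D=YOYY L=RGOO
After move 5 (U): U=WBGW F=ROGB R=GWWR B=RGBB L=RYOO
After move 6 (F): F=GRBO U=WBOY R=GWWR D=WGYY L=RYOO
Query 1: F[2] = B
Query 2: F[3] = O
Query 3: U[3] = Y
Query 4: R[3] = R
Query 5: L[2] = O
Query 6: R[2] = W

Answer: B O Y R O W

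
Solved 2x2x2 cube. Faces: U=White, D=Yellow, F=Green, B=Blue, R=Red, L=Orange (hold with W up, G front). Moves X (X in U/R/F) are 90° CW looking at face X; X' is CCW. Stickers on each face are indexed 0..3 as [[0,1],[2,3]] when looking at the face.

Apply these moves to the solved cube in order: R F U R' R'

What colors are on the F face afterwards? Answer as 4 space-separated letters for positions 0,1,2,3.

Answer: W W Y O

Derivation:
After move 1 (R): R=RRRR U=WGWG F=GYGY D=YBYB B=WBWB
After move 2 (F): F=GGYY U=WGOO R=WRGR D=RRYB L=OYOB
After move 3 (U): U=OWOG F=WRYY R=WBGR B=OYWB L=GGOB
After move 4 (R'): R=BRWG U=OWOO F=WWYG D=RRYY B=BYRB
After move 5 (R'): R=RGBW U=OROB F=WWYO D=RWYG B=YYRB
Query: F face = WWYO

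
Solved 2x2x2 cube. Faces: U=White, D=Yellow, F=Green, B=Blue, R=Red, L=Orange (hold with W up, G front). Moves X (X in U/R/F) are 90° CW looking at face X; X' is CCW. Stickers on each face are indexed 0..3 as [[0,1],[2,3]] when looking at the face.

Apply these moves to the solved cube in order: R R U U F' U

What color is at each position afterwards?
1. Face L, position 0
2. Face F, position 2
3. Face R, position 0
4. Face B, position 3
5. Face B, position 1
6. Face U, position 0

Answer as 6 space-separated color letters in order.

Answer: B G G B W O

Derivation:
After move 1 (R): R=RRRR U=WGWG F=GYGY D=YBYB B=WBWB
After move 2 (R): R=RRRR U=WYWY F=GBGB D=YWYW B=GBGB
After move 3 (U): U=WWYY F=RRGB R=GBRR B=OOGB L=GBOO
After move 4 (U): U=YWYW F=GBGB R=OORR B=GBGB L=RROO
After move 5 (F'): F=BBGG U=YWOR R=WOYR D=ROYW L=RWOY
After move 6 (U): U=OYRW F=WOGG R=GBYR B=RWGB L=BBOY
Query 1: L[0] = B
Query 2: F[2] = G
Query 3: R[0] = G
Query 4: B[3] = B
Query 5: B[1] = W
Query 6: U[0] = O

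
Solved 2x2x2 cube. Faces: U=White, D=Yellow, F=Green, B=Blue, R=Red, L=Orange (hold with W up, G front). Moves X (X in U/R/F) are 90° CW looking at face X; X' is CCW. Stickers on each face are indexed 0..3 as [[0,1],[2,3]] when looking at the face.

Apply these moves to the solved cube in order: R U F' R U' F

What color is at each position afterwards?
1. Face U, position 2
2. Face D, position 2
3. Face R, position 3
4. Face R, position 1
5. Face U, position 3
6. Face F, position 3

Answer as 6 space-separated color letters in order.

Answer: G Y B O O G

Derivation:
After move 1 (R): R=RRRR U=WGWG F=GYGY D=YBYB B=WBWB
After move 2 (U): U=WWGG F=RRGY R=WBRR B=OOWB L=GYOO
After move 3 (F'): F=RYRG U=WWWR R=BBYR D=YOYB L=GGOG
After move 4 (R): R=YBRB U=WYWG F=RORB D=YWYO B=ROWB
After move 5 (U'): U=YGWW F=GGRB R=RORB B=YBWB L=ROOG
After move 6 (F): F=RGBG U=YGGO R=WOWB D=RRYO L=RYOW
Query 1: U[2] = G
Query 2: D[2] = Y
Query 3: R[3] = B
Query 4: R[1] = O
Query 5: U[3] = O
Query 6: F[3] = G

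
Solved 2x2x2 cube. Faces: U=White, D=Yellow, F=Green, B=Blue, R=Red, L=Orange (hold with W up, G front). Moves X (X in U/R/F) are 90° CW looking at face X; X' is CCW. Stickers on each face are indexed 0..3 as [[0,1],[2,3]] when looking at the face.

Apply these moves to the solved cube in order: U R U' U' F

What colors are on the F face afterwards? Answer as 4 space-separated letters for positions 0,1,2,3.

After move 1 (U): U=WWWW F=RRGG R=BBRR B=OOBB L=GGOO
After move 2 (R): R=RBRB U=WRWG F=RYGY D=YBYO B=WOWB
After move 3 (U'): U=RGWW F=GGGY R=RYRB B=RBWB L=WOOO
After move 4 (U'): U=GWRW F=WOGY R=GGRB B=RYWB L=RBOO
After move 5 (F): F=GWYO U=GWOB R=RGWB D=RGYO L=RYOB
Query: F face = GWYO

Answer: G W Y O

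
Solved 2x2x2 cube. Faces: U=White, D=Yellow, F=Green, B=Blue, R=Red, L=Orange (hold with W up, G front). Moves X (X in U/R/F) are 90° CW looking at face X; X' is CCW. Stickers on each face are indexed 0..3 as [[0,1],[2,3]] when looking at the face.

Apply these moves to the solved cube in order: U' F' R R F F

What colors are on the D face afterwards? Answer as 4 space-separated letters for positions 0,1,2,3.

Answer: Y G Y R

Derivation:
After move 1 (U'): U=WWWW F=OOGG R=GGRR B=RRBB L=BBOO
After move 2 (F'): F=OGOG U=WWGR R=YGYR D=BOYY L=BWOW
After move 3 (R): R=YYRG U=WGGG F=OOOY D=BBYR B=RRWB
After move 4 (R): R=RYGY U=WOGY F=OBOR D=BWYR B=GRGB
After move 5 (F): F=OORB U=WOWW R=GYYY D=GRYR L=BBOW
After move 6 (F): F=ROBO U=WOWB R=WYWY D=YGYR L=BGOR
Query: D face = YGYR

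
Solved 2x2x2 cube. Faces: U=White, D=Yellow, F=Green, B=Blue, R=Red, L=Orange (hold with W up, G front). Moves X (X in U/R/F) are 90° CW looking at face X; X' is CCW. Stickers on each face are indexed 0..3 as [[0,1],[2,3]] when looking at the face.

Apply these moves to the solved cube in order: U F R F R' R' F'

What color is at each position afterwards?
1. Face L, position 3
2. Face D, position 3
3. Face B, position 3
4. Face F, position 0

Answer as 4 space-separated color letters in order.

After move 1 (U): U=WWWW F=RRGG R=BBRR B=OOBB L=GGOO
After move 2 (F): F=GRGR U=WWOG R=WBWR D=RBYY L=GYOY
After move 3 (R): R=WWRB U=WROR F=GBGY D=RBYO B=GOWB
After move 4 (F): F=GGYB U=WRYY R=OWRB D=RWYO L=GROB
After move 5 (R'): R=WBOR U=WWYG F=GRYY D=RGYB B=OOWB
After move 6 (R'): R=BRWO U=WWYO F=GWYG D=RRYY B=BOGB
After move 7 (F'): F=WGGY U=WWBW R=RRRO D=RBYY L=GOOY
Query 1: L[3] = Y
Query 2: D[3] = Y
Query 3: B[3] = B
Query 4: F[0] = W

Answer: Y Y B W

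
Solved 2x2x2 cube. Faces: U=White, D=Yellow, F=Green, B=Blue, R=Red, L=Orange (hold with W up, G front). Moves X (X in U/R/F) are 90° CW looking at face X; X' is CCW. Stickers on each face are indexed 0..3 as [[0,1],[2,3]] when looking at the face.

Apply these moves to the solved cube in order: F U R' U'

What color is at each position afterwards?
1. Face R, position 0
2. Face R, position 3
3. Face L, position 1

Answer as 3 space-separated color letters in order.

Answer: W W Y

Derivation:
After move 1 (F): F=GGGG U=WWOO R=WRWR D=RRYY L=OYOY
After move 2 (U): U=OWOW F=WRGG R=BBWR B=OYBB L=GGOY
After move 3 (R'): R=BRBW U=OBOO F=WWGW D=RRYG B=YYRB
After move 4 (U'): U=BOOO F=GGGW R=WWBW B=BRRB L=YYOY
Query 1: R[0] = W
Query 2: R[3] = W
Query 3: L[1] = Y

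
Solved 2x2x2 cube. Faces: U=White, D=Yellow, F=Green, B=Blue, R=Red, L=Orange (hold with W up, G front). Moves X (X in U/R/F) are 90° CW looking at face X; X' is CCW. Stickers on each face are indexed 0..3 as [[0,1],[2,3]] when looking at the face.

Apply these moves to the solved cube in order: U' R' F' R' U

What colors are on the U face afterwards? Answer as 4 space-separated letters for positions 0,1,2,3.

After move 1 (U'): U=WWWW F=OOGG R=GGRR B=RRBB L=BBOO
After move 2 (R'): R=GRGR U=WBWR F=OWGW D=YOYG B=YRYB
After move 3 (F'): F=WWOG U=WBGG R=ORYR D=BOYG L=BROW
After move 4 (R'): R=RROY U=WYGY F=WBOG D=BWYG B=GROB
After move 5 (U): U=GWYY F=RROG R=GROY B=BROB L=WBOW
Query: U face = GWYY

Answer: G W Y Y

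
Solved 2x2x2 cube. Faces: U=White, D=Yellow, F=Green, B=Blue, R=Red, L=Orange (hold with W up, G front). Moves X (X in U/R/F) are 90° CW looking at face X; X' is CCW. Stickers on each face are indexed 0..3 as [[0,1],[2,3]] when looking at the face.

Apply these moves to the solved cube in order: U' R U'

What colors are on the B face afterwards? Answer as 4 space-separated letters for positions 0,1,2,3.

After move 1 (U'): U=WWWW F=OOGG R=GGRR B=RRBB L=BBOO
After move 2 (R): R=RGRG U=WOWG F=OYGY D=YBYR B=WRWB
After move 3 (U'): U=OGWW F=BBGY R=OYRG B=RGWB L=WROO
Query: B face = RGWB

Answer: R G W B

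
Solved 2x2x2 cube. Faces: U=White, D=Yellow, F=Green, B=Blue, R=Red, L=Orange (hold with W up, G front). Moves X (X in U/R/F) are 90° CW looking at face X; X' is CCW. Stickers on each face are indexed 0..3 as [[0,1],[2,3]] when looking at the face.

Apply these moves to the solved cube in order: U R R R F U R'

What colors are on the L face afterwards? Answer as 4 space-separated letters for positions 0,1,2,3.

After move 1 (U): U=WWWW F=RRGG R=BBRR B=OOBB L=GGOO
After move 2 (R): R=RBRB U=WRWG F=RYGY D=YBYO B=WOWB
After move 3 (R): R=RRBB U=WYWY F=RBGO D=YWYW B=GORB
After move 4 (R): R=BRBR U=WBWO F=RWGW D=YRYG B=YOYB
After move 5 (F): F=GRWW U=WBOG R=WROR D=BBYG L=GYOR
After move 6 (U): U=OWGB F=WRWW R=YOOR B=GYYB L=GROR
After move 7 (R'): R=ORYO U=OYGG F=WWWB D=BRYW B=GYBB
Query: L face = GROR

Answer: G R O R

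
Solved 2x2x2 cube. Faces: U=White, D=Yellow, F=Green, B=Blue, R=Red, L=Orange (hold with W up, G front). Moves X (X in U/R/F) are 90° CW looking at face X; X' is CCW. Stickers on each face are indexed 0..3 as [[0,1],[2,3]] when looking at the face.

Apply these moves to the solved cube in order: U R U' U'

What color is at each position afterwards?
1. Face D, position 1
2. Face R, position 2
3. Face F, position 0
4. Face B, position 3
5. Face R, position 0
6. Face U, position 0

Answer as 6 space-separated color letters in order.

After move 1 (U): U=WWWW F=RRGG R=BBRR B=OOBB L=GGOO
After move 2 (R): R=RBRB U=WRWG F=RYGY D=YBYO B=WOWB
After move 3 (U'): U=RGWW F=GGGY R=RYRB B=RBWB L=WOOO
After move 4 (U'): U=GWRW F=WOGY R=GGRB B=RYWB L=RBOO
Query 1: D[1] = B
Query 2: R[2] = R
Query 3: F[0] = W
Query 4: B[3] = B
Query 5: R[0] = G
Query 6: U[0] = G

Answer: B R W B G G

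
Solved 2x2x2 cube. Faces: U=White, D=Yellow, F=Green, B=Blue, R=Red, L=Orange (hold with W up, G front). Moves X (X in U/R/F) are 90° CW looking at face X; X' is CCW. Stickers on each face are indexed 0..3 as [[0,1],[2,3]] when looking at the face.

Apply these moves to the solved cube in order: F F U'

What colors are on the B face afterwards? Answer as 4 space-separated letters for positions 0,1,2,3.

Answer: O R B B

Derivation:
After move 1 (F): F=GGGG U=WWOO R=WRWR D=RRYY L=OYOY
After move 2 (F): F=GGGG U=WWYY R=OROR D=WWYY L=OROR
After move 3 (U'): U=WYWY F=ORGG R=GGOR B=ORBB L=BBOR
Query: B face = ORBB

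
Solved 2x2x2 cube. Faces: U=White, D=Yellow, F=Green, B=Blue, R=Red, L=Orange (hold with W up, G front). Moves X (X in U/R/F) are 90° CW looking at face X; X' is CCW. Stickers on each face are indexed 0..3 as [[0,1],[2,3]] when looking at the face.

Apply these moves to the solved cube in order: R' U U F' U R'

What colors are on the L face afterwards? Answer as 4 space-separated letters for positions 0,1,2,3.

After move 1 (R'): R=RRRR U=WBWB F=GWGW D=YGYG B=YBYB
After move 2 (U): U=WWBB F=RRGW R=YBRR B=OOYB L=GWOO
After move 3 (U): U=BWBW F=YBGW R=OORR B=GWYB L=RROO
After move 4 (F'): F=BWYG U=BWOR R=GOYR D=ROYG L=RWOB
After move 5 (U): U=OBRW F=GOYG R=GWYR B=RWYB L=BWOB
After move 6 (R'): R=WRGY U=OYRR F=GBYW D=ROYG B=GWOB
Query: L face = BWOB

Answer: B W O B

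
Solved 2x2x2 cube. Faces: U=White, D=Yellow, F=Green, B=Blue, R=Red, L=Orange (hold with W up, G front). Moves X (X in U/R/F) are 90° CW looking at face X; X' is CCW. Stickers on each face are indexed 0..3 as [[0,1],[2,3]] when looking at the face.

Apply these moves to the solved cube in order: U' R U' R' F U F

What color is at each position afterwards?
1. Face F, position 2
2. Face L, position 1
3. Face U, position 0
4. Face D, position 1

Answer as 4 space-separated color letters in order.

Answer: G O O R

Derivation:
After move 1 (U'): U=WWWW F=OOGG R=GGRR B=RRBB L=BBOO
After move 2 (R): R=RGRG U=WOWG F=OYGY D=YBYR B=WRWB
After move 3 (U'): U=OGWW F=BBGY R=OYRG B=RGWB L=WROO
After move 4 (R'): R=YGOR U=OWWR F=BGGW D=YBYY B=RGBB
After move 5 (F): F=GBWG U=OWOR R=WGRR D=OYYY L=WYOB
After move 6 (U): U=OORW F=WGWG R=RGRR B=WYBB L=GBOB
After move 7 (F): F=WWGG U=OOBB R=RGWR D=RRYY L=GOOY
Query 1: F[2] = G
Query 2: L[1] = O
Query 3: U[0] = O
Query 4: D[1] = R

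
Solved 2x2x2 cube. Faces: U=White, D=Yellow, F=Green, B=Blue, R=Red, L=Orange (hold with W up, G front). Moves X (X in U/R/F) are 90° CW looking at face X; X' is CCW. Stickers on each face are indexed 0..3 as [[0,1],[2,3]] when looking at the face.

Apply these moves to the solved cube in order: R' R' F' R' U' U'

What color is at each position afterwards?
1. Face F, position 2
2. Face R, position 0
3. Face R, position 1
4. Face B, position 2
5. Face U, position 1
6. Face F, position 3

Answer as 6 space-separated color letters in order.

Answer: G O Y O R R

Derivation:
After move 1 (R'): R=RRRR U=WBWB F=GWGW D=YGYG B=YBYB
After move 2 (R'): R=RRRR U=WYWY F=GBGB D=YWYW B=GBGB
After move 3 (F'): F=BBGG U=WYRR R=WRYR D=OOYW L=OYOW
After move 4 (R'): R=RRWY U=WGRG F=BYGR D=OBYG B=WBOB
After move 5 (U'): U=GGWR F=OYGR R=BYWY B=RROB L=WBOW
After move 6 (U'): U=GRGW F=WBGR R=OYWY B=BYOB L=RROW
Query 1: F[2] = G
Query 2: R[0] = O
Query 3: R[1] = Y
Query 4: B[2] = O
Query 5: U[1] = R
Query 6: F[3] = R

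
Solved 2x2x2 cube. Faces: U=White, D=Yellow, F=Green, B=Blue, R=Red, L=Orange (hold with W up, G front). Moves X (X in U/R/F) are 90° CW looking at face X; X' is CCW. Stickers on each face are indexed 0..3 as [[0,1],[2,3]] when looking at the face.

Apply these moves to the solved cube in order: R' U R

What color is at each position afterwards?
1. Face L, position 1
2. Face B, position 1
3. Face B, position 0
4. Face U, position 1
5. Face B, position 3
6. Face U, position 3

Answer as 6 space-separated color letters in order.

After move 1 (R'): R=RRRR U=WBWB F=GWGW D=YGYG B=YBYB
After move 2 (U): U=WWBB F=RRGW R=YBRR B=OOYB L=GWOO
After move 3 (R): R=RYRB U=WRBW F=RGGG D=YYYO B=BOWB
Query 1: L[1] = W
Query 2: B[1] = O
Query 3: B[0] = B
Query 4: U[1] = R
Query 5: B[3] = B
Query 6: U[3] = W

Answer: W O B R B W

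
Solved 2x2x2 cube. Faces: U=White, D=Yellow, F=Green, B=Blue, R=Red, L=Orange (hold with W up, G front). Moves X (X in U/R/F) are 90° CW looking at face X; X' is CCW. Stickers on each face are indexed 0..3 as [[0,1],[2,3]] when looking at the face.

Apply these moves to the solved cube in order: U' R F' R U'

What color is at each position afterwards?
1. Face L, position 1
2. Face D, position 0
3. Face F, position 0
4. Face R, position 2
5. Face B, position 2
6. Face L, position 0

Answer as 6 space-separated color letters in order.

After move 1 (U'): U=WWWW F=OOGG R=GGRR B=RRBB L=BBOO
After move 2 (R): R=RGRG U=WOWG F=OYGY D=YBYR B=WRWB
After move 3 (F'): F=YYOG U=WORR R=BGYG D=BOYR L=BGOW
After move 4 (R): R=YBGG U=WYRG F=YOOR D=BWYW B=RROB
After move 5 (U'): U=YGWR F=BGOR R=YOGG B=YBOB L=RROW
Query 1: L[1] = R
Query 2: D[0] = B
Query 3: F[0] = B
Query 4: R[2] = G
Query 5: B[2] = O
Query 6: L[0] = R

Answer: R B B G O R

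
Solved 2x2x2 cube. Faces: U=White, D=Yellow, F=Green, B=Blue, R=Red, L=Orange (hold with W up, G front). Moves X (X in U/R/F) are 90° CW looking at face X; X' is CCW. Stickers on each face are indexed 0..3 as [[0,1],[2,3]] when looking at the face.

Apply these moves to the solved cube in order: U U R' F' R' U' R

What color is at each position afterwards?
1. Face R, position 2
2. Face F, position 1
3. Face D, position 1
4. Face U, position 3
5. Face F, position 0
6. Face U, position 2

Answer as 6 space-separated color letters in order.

After move 1 (U): U=WWWW F=RRGG R=BBRR B=OOBB L=GGOO
After move 2 (U): U=WWWW F=BBGG R=OORR B=GGBB L=RROO
After move 3 (R'): R=OROR U=WBWG F=BWGW D=YBYG B=YGYB
After move 4 (F'): F=WWBG U=WBOO R=BRYR D=ROYG L=RGOW
After move 5 (R'): R=RRBY U=WYOY F=WBBO D=RWYG B=GGOB
After move 6 (U'): U=YYWO F=RGBO R=WBBY B=RROB L=GGOW
After move 7 (R): R=BWYB U=YGWO F=RWBG D=ROYR B=ORYB
Query 1: R[2] = Y
Query 2: F[1] = W
Query 3: D[1] = O
Query 4: U[3] = O
Query 5: F[0] = R
Query 6: U[2] = W

Answer: Y W O O R W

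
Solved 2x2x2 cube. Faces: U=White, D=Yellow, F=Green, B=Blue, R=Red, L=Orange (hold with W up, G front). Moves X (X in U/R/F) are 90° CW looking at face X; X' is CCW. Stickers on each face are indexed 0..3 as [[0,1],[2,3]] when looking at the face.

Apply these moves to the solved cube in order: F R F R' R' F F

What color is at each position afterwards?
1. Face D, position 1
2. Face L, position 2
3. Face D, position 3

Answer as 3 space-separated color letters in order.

Answer: Y O Y

Derivation:
After move 1 (F): F=GGGG U=WWOO R=WRWR D=RRYY L=OYOY
After move 2 (R): R=WWRR U=WGOG F=GRGY D=RBYB B=OBWB
After move 3 (F): F=GGYR U=WGYY R=OWGR D=RWYB L=OROB
After move 4 (R'): R=WROG U=WWYO F=GGYY D=RGYR B=BBWB
After move 5 (R'): R=RGWO U=WWYB F=GWYO D=RGYY B=RBGB
After move 6 (F): F=YGOW U=WWBR R=YGBO D=WRYY L=OROG
After move 7 (F): F=OYWG U=WWGR R=BGRO D=BYYY L=OWOR
Query 1: D[1] = Y
Query 2: L[2] = O
Query 3: D[3] = Y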